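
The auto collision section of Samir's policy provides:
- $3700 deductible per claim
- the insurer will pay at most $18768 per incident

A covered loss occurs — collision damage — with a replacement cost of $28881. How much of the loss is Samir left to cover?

$10113

Less the $3700 deductible: $28881 − $3700 = $25181.
$25181 exceeds the $18768 limit, so the insurer pays the limit: $18768.
The driver bears the rest of the original loss: $28881 − $18768 = $10113.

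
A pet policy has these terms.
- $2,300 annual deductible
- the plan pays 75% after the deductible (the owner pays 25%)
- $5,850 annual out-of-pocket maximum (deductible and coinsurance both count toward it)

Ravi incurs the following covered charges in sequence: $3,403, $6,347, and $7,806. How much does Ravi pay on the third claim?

$1,687.50

Bill 1, $3,403: $2,300 finishes the deductible; $1,103 goes to coinsurance; 25% of $1,103 = $275.75. Owner pays $2,575.75; OOP now $2,575.75.
Bill 2, $6,347: 25% coinsurance on $6,347 = $1,586.75. Owner pays $1,586.75; OOP now $4,162.50.
Bill 3, $7,806: deductible already satisfied, so owner's share is 25% × $7,806 = $1,951.50. OOP would hit $6,114 > $5,850, so the cap limits the owner to $5,850 − $4,162.50 = $1,687.50.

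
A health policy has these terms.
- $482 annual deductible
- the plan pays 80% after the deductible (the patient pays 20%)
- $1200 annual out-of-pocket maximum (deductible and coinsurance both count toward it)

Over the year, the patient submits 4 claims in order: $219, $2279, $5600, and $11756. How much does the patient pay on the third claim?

Bill 1, $219: fully absorbed by the deductible. Cost to patient: $219. OOP to date $219.
Bill 2, $2279: $263 finishes the deductible; $2016 goes to coinsurance; 20% of $2016 = $403.20. Cost to patient: $666.20. OOP to date $885.20.
Bill 3, $5600: 20% coinsurance on $5600 = $1120. That would push OOP to $2005.20, over the $1200 cap, so patient pays $1200 − $885.20 = $314.80.

$314.80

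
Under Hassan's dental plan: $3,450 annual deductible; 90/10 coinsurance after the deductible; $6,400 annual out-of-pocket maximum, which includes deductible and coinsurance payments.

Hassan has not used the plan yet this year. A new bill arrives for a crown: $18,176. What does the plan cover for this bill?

Nothing has been paid toward the $3,450 deductible, so the first $3,450 of this charge is applied there.
After the $3,450 deductible portion, $18,176 − $3,450 = $14,726 is subject to coinsurance.
Patient's 10% share of $14,726 is $1,472.60.
So the patient owes $3,450 + $1,472.60 = $4,922.60 before any cap.
Total out-of-pocket so far would be $0 + $4,922.60 = $4,922.60, below the $6,400 cap — no reduction.
Insurer pays the balance: $18,176 − $4,922.60 = $13,253.40.

$13,253.40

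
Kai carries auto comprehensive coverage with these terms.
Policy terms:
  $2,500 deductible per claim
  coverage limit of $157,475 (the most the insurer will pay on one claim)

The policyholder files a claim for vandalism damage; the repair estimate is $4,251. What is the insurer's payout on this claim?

After the deductible, $4,251 − $2,500 = $1,751 remains.
$1,751 ≤ $157,475, so the limit doesn't bind; insurer pays $1,751.

$1,751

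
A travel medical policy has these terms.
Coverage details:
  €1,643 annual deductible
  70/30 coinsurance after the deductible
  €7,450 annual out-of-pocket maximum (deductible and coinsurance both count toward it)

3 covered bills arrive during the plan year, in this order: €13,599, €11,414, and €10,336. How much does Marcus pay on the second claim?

Claim 1 — €13,599: deductible takes €1,643, €11,956 remains; traveler's 30% is €3,586.80. Traveler owes €5,229.80 (running OOP €5,229.80).
Claim 2 — €11,414: 30% coinsurance on €11,414 = €3,424.20. OOP would hit €8,654 > €7,450, so the cap limits the traveler to €7,450 − €5,229.80 = €2,220.20.

€2,220.20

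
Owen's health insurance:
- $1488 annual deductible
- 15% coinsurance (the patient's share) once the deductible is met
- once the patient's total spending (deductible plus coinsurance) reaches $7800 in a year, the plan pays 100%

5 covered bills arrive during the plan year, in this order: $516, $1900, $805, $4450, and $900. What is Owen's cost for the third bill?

Bill 1, $516: entire amount goes to the deductible. Cost to patient: $516. OOP to date $516.
Bill 2, $1900: deductible takes $972, $928 remains; patient's 15% is $139.20. Patient pays $1111.20; OOP now $1627.20.
Bill 3, $805: 15% coinsurance on $805 = $120.75. Patient pays $120.75; OOP now $1747.95.

$120.75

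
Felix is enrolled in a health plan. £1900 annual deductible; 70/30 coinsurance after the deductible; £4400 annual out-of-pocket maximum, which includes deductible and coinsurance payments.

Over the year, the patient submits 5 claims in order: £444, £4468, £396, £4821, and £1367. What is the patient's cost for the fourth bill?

Claim 1 — £444: fully absorbed by the deductible. Cost to patient: £444. OOP to date £444.
Claim 2 — £4468: deductible takes £1456, £3012 remains; coinsurance £3012 × 30% = £903.60. Cost to patient: £2359.60. OOP to date £2803.60.
Claim 3 — £396: deductible met; 30% of £396 = £118.80. Patient owes £118.80 (running OOP £2922.40).
Claim 4 — £4821: 30% coinsurance on £4821 = £1446.30. Patient owes £1446.30 (running OOP £4368.70).

£1446.30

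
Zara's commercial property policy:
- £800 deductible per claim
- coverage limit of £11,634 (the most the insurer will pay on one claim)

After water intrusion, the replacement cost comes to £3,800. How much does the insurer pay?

Subtract the deductible: £3,800 − £800 = £3,000.
That's under the £11,634 cap, so the insurer reimburses the full £3,000.

£3,000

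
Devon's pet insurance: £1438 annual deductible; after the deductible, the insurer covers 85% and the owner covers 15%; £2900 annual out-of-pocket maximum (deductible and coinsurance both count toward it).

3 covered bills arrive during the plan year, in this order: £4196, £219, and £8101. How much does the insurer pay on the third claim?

£7085.55

Claim 1 — £4196: £1438 finishes the deductible; £2758 goes to coinsurance; coinsurance £2758 × 15% = £413.70. Cost to owner: £1851.70. OOP to date £1851.70. Plan pays £4196 − £1851.70 = £2344.30.
Claim 2 — £219: deductible already satisfied, so owner's share is 15% × £219 = £32.85. Owner pays £32.85; OOP now £1884.55. Plan pays £219 − £32.85 = £186.15.
Claim 3 — £8101: deductible already satisfied, so owner's share is 15% × £8101 = £1215.15. That would push OOP to £3099.70, over the £2900 cap, so owner pays £2900 − £1884.55 = £1015.45. Insurer: £8101 − £1015.45 = £7085.55.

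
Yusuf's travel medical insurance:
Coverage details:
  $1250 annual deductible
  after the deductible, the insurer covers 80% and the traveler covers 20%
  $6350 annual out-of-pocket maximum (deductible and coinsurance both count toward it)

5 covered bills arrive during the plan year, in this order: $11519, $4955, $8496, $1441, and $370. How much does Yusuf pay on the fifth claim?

#1 ($11519): deductible takes $1250, $10269 remains; coinsurance $10269 × 20% = $2053.80. Traveler pays $3303.80; OOP now $3303.80.
#2 ($4955): 20% coinsurance on $4955 = $991. Traveler pays $991; OOP now $4294.80.
#3 ($8496): deductible met; 20% of $8496 = $1699.20. Cost to traveler: $1699.20. OOP to date $5994.
#4 ($1441): deductible already satisfied, so traveler's share is 20% × $1441 = $288.20. Traveler owes $288.20 (running OOP $6282.20).
#5 ($370): deductible already satisfied, so traveler's share is 20% × $370 = $74. OOP would hit $6356.20 > $6350, so the cap limits the traveler to $6350 − $6282.20 = $67.80.

$67.80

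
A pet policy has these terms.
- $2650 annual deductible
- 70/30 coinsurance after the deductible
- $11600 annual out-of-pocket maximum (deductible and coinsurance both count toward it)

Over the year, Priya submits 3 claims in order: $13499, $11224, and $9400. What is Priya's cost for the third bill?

$2328.10

Claim 1 ($13499): $2650 to deductible, leaving $10849; coinsurance $10849 × 30% = $3254.70. Owner owes $5904.70 (running OOP $5904.70).
Claim 2 ($11224): deductible met; 30% of $11224 = $3367.20. Owner owes $3367.20 (running OOP $9271.90).
Claim 3 ($9400): deductible met; 30% of $9400 = $2820. OOP would hit $12091.90 > $11600, so the cap limits the owner to $11600 − $9271.90 = $2328.10.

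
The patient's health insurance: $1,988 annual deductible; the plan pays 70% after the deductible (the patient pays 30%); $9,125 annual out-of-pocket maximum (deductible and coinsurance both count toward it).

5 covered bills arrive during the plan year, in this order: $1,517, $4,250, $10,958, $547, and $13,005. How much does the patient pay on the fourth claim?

#1 ($1,517): all of it applies to the deductible. Patient owes $1,517 (running OOP $1,517).
#2 ($4,250): deductible takes $471, $3,779 remains; patient's 30% is $1,133.70. Patient pays $1,604.70; OOP now $3,121.70.
#3 ($10,958): 30% coinsurance on $10,958 = $3,287.40. Cost to patient: $3,287.40. OOP to date $6,409.10.
#4 ($547): deductible already satisfied, so patient's share is 30% × $547 = $164.10. Cost to patient: $164.10. OOP to date $6,573.20.

$164.10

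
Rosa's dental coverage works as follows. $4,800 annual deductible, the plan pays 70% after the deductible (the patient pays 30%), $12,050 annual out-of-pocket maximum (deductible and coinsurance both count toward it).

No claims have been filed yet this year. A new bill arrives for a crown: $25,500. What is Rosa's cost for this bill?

The full $4,800 deductible is still open; $4,800 of this bill applies to it.
After the $4,800 deductible portion, $25,500 − $4,800 = $20,700 is subject to coinsurance.
30% of $20,700 = $6,210 falls to the patient.
So the patient owes $4,800 + $6,210 = $11,010 before any cap.
Cumulative spending $0 + $11,010 = $11,010 stays under the $12,050 maximum.

$11,010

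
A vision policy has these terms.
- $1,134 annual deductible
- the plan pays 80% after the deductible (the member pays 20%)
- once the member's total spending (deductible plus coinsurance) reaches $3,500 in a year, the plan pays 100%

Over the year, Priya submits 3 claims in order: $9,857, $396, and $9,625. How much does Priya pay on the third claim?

Claim 1 ($9,857): deductible takes $1,134, $8,723 remains; coinsurance $8,723 × 20% = $1,744.60. Member pays $2,878.60; OOP now $2,878.60.
Claim 2 ($396): 20% coinsurance on $396 = $79.20. Member pays $79.20; OOP now $2,957.80.
Claim 3 ($9,625): deductible already satisfied, so member's share is 20% × $9,625 = $1,925. That would push OOP to $4,882.80, over the $3,500 cap, so member pays $3,500 − $2,957.80 = $542.20.

$542.20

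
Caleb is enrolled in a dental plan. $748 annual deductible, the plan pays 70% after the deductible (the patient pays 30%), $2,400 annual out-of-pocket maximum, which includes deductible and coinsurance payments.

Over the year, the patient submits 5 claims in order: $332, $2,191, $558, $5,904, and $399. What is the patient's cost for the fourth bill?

$952.10

Bill 1, $332: all of it applies to the deductible. Patient pays $332; OOP now $332.
Bill 2, $2,191: $416 finishes the deductible; $1,775 goes to coinsurance; patient's 30% is $532.50. Patient pays $948.50; OOP now $1,280.50.
Bill 3, $558: deductible already satisfied, so patient's share is 30% × $558 = $167.40. Patient owes $167.40 (running OOP $1,447.90).
Bill 4, $5,904: 30% coinsurance on $5,904 = $1,771.20. That would push OOP to $3,219.10, over the $2,400 cap, so patient pays $2,400 − $1,447.90 = $952.10.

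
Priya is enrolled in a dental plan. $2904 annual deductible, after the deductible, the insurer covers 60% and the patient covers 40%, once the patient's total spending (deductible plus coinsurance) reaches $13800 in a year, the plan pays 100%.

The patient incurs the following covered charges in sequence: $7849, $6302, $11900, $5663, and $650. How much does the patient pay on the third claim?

Claim 1 — $7849: deductible takes $2904, $4945 remains; patient's 40% is $1978. Patient pays $4882; OOP now $4882.
Claim 2 — $6302: deductible met; 40% of $6302 = $2520.80. Patient owes $2520.80 (running OOP $7402.80).
Claim 3 — $11900: deductible already satisfied, so patient's share is 40% × $11900 = $4760. Cost to patient: $4760. OOP to date $12162.80.

$4760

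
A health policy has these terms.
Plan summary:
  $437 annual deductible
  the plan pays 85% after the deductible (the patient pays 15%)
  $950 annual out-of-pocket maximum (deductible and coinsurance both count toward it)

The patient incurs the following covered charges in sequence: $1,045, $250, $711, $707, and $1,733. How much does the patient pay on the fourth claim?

$106.05

#1 ($1,045): deductible takes $437, $608 remains; 15% of $608 = $91.20. Patient owes $528.20 (running OOP $528.20).
#2 ($250): 15% coinsurance on $250 = $37.50. Cost to patient: $37.50. OOP to date $565.70.
#3 ($711): 15% coinsurance on $711 = $106.65. Patient owes $106.65 (running OOP $672.35).
#4 ($707): deductible met; 15% of $707 = $106.05. Patient owes $106.05 (running OOP $778.40).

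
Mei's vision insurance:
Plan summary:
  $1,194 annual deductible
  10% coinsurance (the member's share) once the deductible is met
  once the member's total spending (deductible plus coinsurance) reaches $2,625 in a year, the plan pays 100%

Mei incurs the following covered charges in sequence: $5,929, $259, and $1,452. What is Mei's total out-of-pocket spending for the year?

$1,838.60

#1 ($5,929): $1,194 to deductible, leaving $4,735; coinsurance $4,735 × 10% = $473.50. Member owes $1,667.50 (running OOP $1,667.50).
#2 ($259): deductible met; 10% of $259 = $25.90. Member pays $25.90; OOP now $1,693.40.
#3 ($1,452): 10% coinsurance on $1,452 = $145.20. Member owes $145.20 (running OOP $1,838.60).
Total paid by the member: $1,667.50 + $25.90 + $145.20 = $1,838.60.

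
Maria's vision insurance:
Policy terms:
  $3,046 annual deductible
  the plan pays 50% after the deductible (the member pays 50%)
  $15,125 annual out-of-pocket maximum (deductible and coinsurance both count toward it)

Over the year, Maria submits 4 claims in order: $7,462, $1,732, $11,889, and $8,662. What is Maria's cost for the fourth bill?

$3,060.50

#1 ($7,462): $3,046 finishes the deductible; $4,416 goes to coinsurance; coinsurance $4,416 × 50% = $2,208. Member owes $5,254 (running OOP $5,254).
#2 ($1,732): deductible already satisfied, so member's share is 50% × $1,732 = $866. Cost to member: $866. OOP to date $6,120.
#3 ($11,889): deductible met; 50% of $11,889 = $5,944.50. Member pays $5,944.50; OOP now $12,064.50.
#4 ($8,662): deductible already satisfied, so member's share is 50% × $8,662 = $4,331. That would push OOP to $16,395.50, over the $15,125 cap, so member pays $15,125 − $12,064.50 = $3,060.50.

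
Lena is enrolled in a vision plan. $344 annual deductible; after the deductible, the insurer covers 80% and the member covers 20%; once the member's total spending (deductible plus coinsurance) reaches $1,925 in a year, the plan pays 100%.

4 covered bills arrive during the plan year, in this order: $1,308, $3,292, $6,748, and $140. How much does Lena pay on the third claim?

$729.80

#1 ($1,308): $344 finishes the deductible; $964 goes to coinsurance; coinsurance $964 × 20% = $192.80. Member pays $536.80; OOP now $536.80.
#2 ($3,292): deductible already satisfied, so member's share is 20% × $3,292 = $658.40. Cost to member: $658.40. OOP to date $1,195.20.
#3 ($6,748): deductible already satisfied, so member's share is 20% × $6,748 = $1,349.60. Adding that to $1,195.20 gives $2,544.80, past the $1,925 cap; member pays only $1,925 − $1,195.20 = $729.80.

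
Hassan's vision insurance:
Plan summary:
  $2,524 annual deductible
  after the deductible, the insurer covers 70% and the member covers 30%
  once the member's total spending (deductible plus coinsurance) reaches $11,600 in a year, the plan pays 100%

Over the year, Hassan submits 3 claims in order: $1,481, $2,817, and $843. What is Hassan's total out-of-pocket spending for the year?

#1 ($1,481): fully absorbed by the deductible. Member owes $1,481 (running OOP $1,481).
#2 ($2,817): deductible takes $1,043, $1,774 remains; member's 30% is $532.20. Member owes $1,575.20 (running OOP $3,056.20).
#3 ($843): deductible already satisfied, so member's share is 30% × $843 = $252.90. Member pays $252.90; OOP now $3,309.10.
Total paid by the member: $1,481 + $1,575.20 + $252.90 = $3,309.10.

$3,309.10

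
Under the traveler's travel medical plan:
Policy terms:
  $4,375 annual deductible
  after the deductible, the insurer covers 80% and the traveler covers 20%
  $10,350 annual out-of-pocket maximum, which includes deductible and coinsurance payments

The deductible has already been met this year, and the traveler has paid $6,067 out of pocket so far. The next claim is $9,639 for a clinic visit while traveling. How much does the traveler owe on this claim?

The deductible is already satisfied, so the full bill goes to coinsurance.
20% of $9,639 = $1,927.80 falls to the traveler.
Year-to-date out-of-pocket becomes $6,067 + $1,927.80 = $7,994.80, still under the $10,350 maximum, so no cap applies.

$1,927.80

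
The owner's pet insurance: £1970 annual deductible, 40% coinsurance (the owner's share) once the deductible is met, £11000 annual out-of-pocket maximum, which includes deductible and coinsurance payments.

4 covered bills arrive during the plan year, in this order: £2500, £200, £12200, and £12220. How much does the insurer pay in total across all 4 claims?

#1 (£2500): deductible takes £1970, £530 remains; 40% of £530 = £212. Owner pays £2182; OOP now £2182. Plan pays £2500 − £2182 = £318.
#2 (£200): 40% coinsurance on £200 = £80. Cost to owner: £80. OOP to date £2262. Plan pays £200 − £80 = £120.
#3 (£12200): 40% coinsurance on £12200 = £4880. Owner pays £4880; OOP now £7142. Plan pays £12200 − £4880 = £7320.
#4 (£12220): deductible met; 40% of £12220 = £4888. That would push OOP to £12030, over the £11000 cap, so owner pays £11000 − £7142 = £3858. Plan pays £12220 − £3858 = £8362.
Insurer total = bills − owner's total = £27120 − £11000 = £16120.

£16120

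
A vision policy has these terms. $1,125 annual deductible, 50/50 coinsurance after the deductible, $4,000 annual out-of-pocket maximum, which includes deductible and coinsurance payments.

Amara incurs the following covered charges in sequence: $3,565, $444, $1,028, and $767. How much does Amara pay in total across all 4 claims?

$3,464.50

Bill 1, $3,565: $1,125 finishes the deductible; $2,440 goes to coinsurance; 50% of $2,440 = $1,220. Member owes $2,345 (running OOP $2,345).
Bill 2, $444: deductible met; 50% of $444 = $222. Member pays $222; OOP now $2,567.
Bill 3, $1,028: 50% coinsurance on $1,028 = $514. Cost to member: $514. OOP to date $3,081.
Bill 4, $767: 50% coinsurance on $767 = $383.50. Member owes $383.50 (running OOP $3,464.50).
Total paid by the member: $2,345 + $222 + $514 + $383.50 = $3,464.50.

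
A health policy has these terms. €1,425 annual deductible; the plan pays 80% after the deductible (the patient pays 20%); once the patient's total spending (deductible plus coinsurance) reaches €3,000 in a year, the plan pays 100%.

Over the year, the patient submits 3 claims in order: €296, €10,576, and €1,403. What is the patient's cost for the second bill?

€2,704

Claim 1 (€296): entire amount goes to the deductible. Patient owes €296 (running OOP €296).
Claim 2 (€10,576): deductible takes €1,129, €9,447 remains; coinsurance €9,447 × 20% = €1,889.40. Deductible plus coinsurance: €1,129 + €1,889.40 = €3,018.40. OOP would hit €3,314.40 > €3,000, so the cap limits the patient to €3,000 − €296 = €2,704.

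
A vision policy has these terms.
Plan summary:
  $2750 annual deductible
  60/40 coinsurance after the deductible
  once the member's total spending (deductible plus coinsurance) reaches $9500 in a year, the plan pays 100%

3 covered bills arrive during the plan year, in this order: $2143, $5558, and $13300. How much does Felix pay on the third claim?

#1 ($2143): all of it applies to the deductible. Member pays $2143; OOP now $2143.
#2 ($5558): deductible takes $607, $4951 remains; 40% of $4951 = $1980.40. Member owes $2587.40 (running OOP $4730.40).
#3 ($13300): 40% coinsurance on $13300 = $5320. That would push OOP to $10050.40, over the $9500 cap, so member pays $9500 − $4730.40 = $4769.60.

$4769.60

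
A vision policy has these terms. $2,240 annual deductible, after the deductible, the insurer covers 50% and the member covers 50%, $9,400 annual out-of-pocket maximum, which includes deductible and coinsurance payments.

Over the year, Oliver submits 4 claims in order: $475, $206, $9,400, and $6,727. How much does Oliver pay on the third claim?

$5,479.50

#1 ($475): fully absorbed by the deductible. Member pays $475; OOP now $475.
#2 ($206): entire amount goes to the deductible. Member pays $206; OOP now $681.
#3 ($9,400): $1,559 finishes the deductible; $7,841 goes to coinsurance; member's 50% is $3,920.50. Member pays $5,479.50; OOP now $6,160.50.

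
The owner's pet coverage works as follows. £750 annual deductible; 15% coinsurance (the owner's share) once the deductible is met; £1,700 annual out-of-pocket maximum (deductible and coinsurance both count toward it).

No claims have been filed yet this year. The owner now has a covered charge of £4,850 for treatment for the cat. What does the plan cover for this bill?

Nothing has been paid toward the £750 deductible, so the first £750 of this charge is applied there.
That leaves £4,850 − £750 = £4,100 for coinsurance.
Coinsurance: £4,100 × 15% = £615.
Owner responsibility before any cap: £750 + £615 = £1,365.
Total out-of-pocket so far would be £0 + £1,365 = £1,365, below the £1,700 cap — no reduction.
The insurer covers the remainder: £4,850 − £1,365 = £3,485.

£3,485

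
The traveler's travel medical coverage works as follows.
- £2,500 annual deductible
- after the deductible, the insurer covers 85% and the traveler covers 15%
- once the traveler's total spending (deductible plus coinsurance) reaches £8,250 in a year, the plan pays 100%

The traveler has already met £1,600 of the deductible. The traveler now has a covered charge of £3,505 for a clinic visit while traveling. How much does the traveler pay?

£1,290.75

£1,600 of the £2,500 deductible is already met, leaving £900.
That leaves £3,505 − £900 = £2,605 for coinsurance.
Coinsurance: £2,605 × 15% = £390.75.
That puts the traveler's cost at £900 + £390.75 = £1,290.75 before any cap.
Total out-of-pocket so far would be £1,600 + £1,290.75 = £2,890.75, below the £8,250 cap — no reduction.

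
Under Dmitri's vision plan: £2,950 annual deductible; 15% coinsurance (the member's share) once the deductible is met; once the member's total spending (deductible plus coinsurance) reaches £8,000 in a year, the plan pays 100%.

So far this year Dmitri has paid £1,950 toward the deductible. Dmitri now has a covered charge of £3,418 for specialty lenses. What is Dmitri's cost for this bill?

Remaining deductible: £2,950 − £1,950 = £1,000.
After the £1,000 deductible portion, £3,418 − £1,000 = £2,418 is subject to coinsurance.
Member's 15% share of £2,418 is £362.70.
That puts the member's cost at £1,000 + £362.70 = £1,362.70 before any cap.
Cumulative spending £1,950 + £1,362.70 = £3,312.70 stays under the £8,000 maximum.

£1,362.70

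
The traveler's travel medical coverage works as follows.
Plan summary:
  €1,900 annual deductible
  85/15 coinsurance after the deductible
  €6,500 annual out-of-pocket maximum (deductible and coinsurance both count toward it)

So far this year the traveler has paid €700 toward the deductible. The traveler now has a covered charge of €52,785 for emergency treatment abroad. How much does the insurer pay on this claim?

€46,985

Deductible still to meet: €1,900 − €700 = €1,200.
The remaining €51,585 (= €52,785 − €1,200) moves to coinsurance.
Coinsurance: €51,585 × 15% = €7,737.75.
Traveler responsibility before any cap: €1,200 + €7,737.75 = €8,937.75.
Adding €8,937.75 to the €700 already spent would give €9,637.75, which exceeds the €6,500 cap; the traveler pays just €6,500 − €700 = €5,800.
Insurer pays the balance: €52,785 − €5,800 = €46,985.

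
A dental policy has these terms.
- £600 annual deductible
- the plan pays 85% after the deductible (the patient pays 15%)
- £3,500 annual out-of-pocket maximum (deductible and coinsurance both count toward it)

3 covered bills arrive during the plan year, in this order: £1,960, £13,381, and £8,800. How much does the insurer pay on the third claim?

Claim 1 — £1,960: deductible takes £600, £1,360 remains; patient's 15% is £204. Patient owes £804 (running OOP £804). Insurer: £1,960 − £804 = £1,156.
Claim 2 — £13,381: deductible already satisfied, so patient's share is 15% × £13,381 = £2,007.15. Patient pays £2,007.15; OOP now £2,811.15. Plan pays £13,381 − £2,007.15 = £11,373.85.
Claim 3 — £8,800: 15% coinsurance on £8,800 = £1,320. OOP would hit £4,131.15 > £3,500, so the cap limits the patient to £3,500 − £2,811.15 = £688.85. Insurer: £8,800 − £688.85 = £8,111.15.

£8,111.15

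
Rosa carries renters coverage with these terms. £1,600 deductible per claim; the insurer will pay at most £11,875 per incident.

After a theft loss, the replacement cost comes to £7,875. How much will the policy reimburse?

After the deductible, £7,875 − £1,600 = £6,275 remains.
That's under the £11,875 cap, so the insurer reimburses the full £6,275.

£6,275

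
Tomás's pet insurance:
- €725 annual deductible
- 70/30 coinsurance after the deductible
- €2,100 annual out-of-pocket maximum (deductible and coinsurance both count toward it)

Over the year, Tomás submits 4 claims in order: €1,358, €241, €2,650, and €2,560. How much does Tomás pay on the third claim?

€795

Claim 1 — €1,358: €725 to deductible, leaving €633; owner's 30% is €189.90. Owner owes €914.90 (running OOP €914.90).
Claim 2 — €241: deductible already satisfied, so owner's share is 30% × €241 = €72.30. Cost to owner: €72.30. OOP to date €987.20.
Claim 3 — €2,650: 30% coinsurance on €2,650 = €795. Owner pays €795; OOP now €1,782.20.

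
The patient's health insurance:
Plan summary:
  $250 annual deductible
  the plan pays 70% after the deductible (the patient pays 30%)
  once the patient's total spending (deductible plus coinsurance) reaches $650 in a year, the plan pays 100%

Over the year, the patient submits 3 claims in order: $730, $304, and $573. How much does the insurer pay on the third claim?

$408.20

Claim 1 ($730): $250 to deductible, leaving $480; 30% of $480 = $144. Cost to patient: $394. OOP to date $394. Insurer: $730 − $394 = $336.
Claim 2 ($304): 30% coinsurance on $304 = $91.20. Cost to patient: $91.20. OOP to date $485.20. Plan pays $304 − $91.20 = $212.80.
Claim 3 ($573): 30% coinsurance on $573 = $171.90. That would push OOP to $657.10, over the $650 cap, so patient pays $650 − $485.20 = $164.80. Insurer: $573 − $164.80 = $408.20.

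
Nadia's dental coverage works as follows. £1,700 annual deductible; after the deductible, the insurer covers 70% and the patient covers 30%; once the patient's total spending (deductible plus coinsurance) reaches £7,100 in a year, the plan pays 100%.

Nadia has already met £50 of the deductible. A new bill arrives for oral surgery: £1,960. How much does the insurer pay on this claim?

£217

Remaining deductible: £1,700 − £50 = £1,650.
That leaves £1,960 − £1,650 = £310 for coinsurance.
30% of £310 = £93 falls to the patient.
So the patient owes £1,650 + £93 = £1,743 before any cap.
Cumulative spending £50 + £1,743 = £1,793 stays under the £7,100 maximum.
The insurer covers the remainder: £1,960 − £1,743 = £217.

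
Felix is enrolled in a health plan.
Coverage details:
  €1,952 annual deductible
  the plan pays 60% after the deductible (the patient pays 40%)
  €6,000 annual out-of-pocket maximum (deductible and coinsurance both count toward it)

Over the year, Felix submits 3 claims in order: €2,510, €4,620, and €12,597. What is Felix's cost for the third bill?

#1 (€2,510): deductible takes €1,952, €558 remains; coinsurance €558 × 40% = €223.20. Cost to patient: €2,175.20. OOP to date €2,175.20.
#2 (€4,620): 40% coinsurance on €4,620 = €1,848. Patient owes €1,848 (running OOP €4,023.20).
#3 (€12,597): 40% coinsurance on €12,597 = €5,038.80. OOP would hit €9,062 > €6,000, so the cap limits the patient to €6,000 − €4,023.20 = €1,976.80.

€1,976.80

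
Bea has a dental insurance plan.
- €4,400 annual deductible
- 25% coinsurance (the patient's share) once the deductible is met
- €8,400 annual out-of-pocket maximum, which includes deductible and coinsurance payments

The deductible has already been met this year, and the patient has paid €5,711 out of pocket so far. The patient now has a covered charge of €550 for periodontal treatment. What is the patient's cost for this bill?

€137.50

The deductible is already satisfied, so the full bill goes to coinsurance.
Patient's 25% share of €550 is €137.50.
Year-to-date out-of-pocket becomes €5,711 + €137.50 = €5,848.50, still under the €8,400 maximum, so no cap applies.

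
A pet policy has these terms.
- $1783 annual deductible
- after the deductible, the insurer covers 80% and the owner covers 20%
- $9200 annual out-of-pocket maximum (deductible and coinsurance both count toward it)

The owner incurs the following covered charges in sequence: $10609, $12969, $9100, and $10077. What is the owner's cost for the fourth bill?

Bill 1, $10609: $1783 finishes the deductible; $8826 goes to coinsurance; owner's 20% is $1765.20. Cost to owner: $3548.20. OOP to date $3548.20.
Bill 2, $12969: deductible met; 20% of $12969 = $2593.80. Owner pays $2593.80; OOP now $6142.
Bill 3, $9100: 20% coinsurance on $9100 = $1820. Owner owes $1820 (running OOP $7962).
Bill 4, $10077: 20% coinsurance on $10077 = $2015.40. That would push OOP to $9977.40, over the $9200 cap, so owner pays $9200 − $7962 = $1238.

$1238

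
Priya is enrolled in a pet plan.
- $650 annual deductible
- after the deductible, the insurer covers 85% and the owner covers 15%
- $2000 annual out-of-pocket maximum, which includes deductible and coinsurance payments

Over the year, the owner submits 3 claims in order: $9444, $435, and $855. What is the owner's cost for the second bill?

$30.90

Bill 1, $9444: $650 finishes the deductible; $8794 goes to coinsurance; coinsurance $8794 × 15% = $1319.10. Owner pays $1969.10; OOP now $1969.10.
Bill 2, $435: deductible met; 15% of $435 = $65.25. OOP would hit $2034.35 > $2000, so the cap limits the owner to $2000 − $1969.10 = $30.90.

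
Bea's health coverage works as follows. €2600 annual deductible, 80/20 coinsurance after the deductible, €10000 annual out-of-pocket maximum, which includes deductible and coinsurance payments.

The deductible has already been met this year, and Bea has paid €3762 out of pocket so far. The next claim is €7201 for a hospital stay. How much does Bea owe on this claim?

€1440.20

With the deductible met, the entire €7201 is subject to coinsurance.
Coinsurance: €7201 × 20% = €1440.20.
Total out-of-pocket so far would be €3762 + €1440.20 = €5202.20, below the €10000 cap — no reduction.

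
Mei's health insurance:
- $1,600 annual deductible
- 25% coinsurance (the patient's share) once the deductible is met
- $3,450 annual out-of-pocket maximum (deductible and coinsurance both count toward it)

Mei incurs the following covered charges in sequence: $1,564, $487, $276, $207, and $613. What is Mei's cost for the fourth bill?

Claim 1 — $1,564: entire amount goes to the deductible. Patient pays $1,564; OOP now $1,564.
Claim 2 — $487: $36 to deductible, leaving $451; 25% of $451 = $112.75. Patient pays $148.75; OOP now $1,712.75.
Claim 3 — $276: deductible met; 25% of $276 = $69. Cost to patient: $69. OOP to date $1,781.75.
Claim 4 — $207: deductible already satisfied, so patient's share is 25% × $207 = $51.75. Cost to patient: $51.75. OOP to date $1,833.50.

$51.75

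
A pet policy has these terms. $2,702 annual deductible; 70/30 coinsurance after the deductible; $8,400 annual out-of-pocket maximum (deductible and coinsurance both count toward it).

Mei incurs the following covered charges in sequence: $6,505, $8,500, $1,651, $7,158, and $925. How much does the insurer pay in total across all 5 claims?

Bill 1, $6,505: deductible takes $2,702, $3,803 remains; owner's 30% is $1,140.90. Cost to owner: $3,842.90. OOP to date $3,842.90. Plan pays $6,505 − $3,842.90 = $2,662.10.
Bill 2, $8,500: deductible already satisfied, so owner's share is 30% × $8,500 = $2,550. Cost to owner: $2,550. OOP to date $6,392.90. Insurer: $8,500 − $2,550 = $5,950.
Bill 3, $1,651: deductible met; 30% of $1,651 = $495.30. Cost to owner: $495.30. OOP to date $6,888.20. Insurer: $1,651 − $495.30 = $1,155.70.
Bill 4, $7,158: 30% coinsurance on $7,158 = $2,147.40. OOP would hit $9,035.60 > $8,400, so the cap limits the owner to $8,400 − $6,888.20 = $1,511.80. Insurer: $7,158 − $1,511.80 = $5,646.20.
Bill 5, $925: deductible met; 30% of $925 = $277.50. That would push OOP to $8,677.50, over the $8,400 cap, so owner pays $8,400 − $8,400 = $0. Insurer: $925 − $0 = $925.
Insurer total: $2,662.10 + $5,950 + $1,155.70 + $5,646.20 + $925 = $16,339.

$16,339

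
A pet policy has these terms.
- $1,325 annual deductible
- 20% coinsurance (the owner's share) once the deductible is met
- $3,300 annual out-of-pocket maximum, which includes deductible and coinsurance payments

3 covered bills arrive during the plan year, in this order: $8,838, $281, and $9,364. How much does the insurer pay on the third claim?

$8,947.80

Claim 1 — $8,838: $1,325 finishes the deductible; $7,513 goes to coinsurance; 20% of $7,513 = $1,502.60. Owner owes $2,827.60 (running OOP $2,827.60). Insurer: $8,838 − $2,827.60 = $6,010.40.
Claim 2 — $281: deductible already satisfied, so owner's share is 20% × $281 = $56.20. Owner pays $56.20; OOP now $2,883.80. Insurer: $281 − $56.20 = $224.80.
Claim 3 — $9,364: 20% coinsurance on $9,364 = $1,872.80. That would push OOP to $4,756.60, over the $3,300 cap, so owner pays $3,300 − $2,883.80 = $416.20. Plan pays $9,364 − $416.20 = $8,947.80.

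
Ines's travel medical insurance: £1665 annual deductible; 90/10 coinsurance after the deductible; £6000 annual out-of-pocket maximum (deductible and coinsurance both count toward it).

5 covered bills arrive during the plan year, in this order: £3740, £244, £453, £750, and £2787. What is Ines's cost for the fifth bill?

£278.70

Bill 1, £3740: £1665 to deductible, leaving £2075; traveler's 10% is £207.50. Cost to traveler: £1872.50. OOP to date £1872.50.
Bill 2, £244: deductible met; 10% of £244 = £24.40. Cost to traveler: £24.40. OOP to date £1896.90.
Bill 3, £453: deductible met; 10% of £453 = £45.30. Traveler pays £45.30; OOP now £1942.20.
Bill 4, £750: deductible already satisfied, so traveler's share is 10% × £750 = £75. Traveler owes £75 (running OOP £2017.20).
Bill 5, £2787: 10% coinsurance on £2787 = £278.70. Traveler pays £278.70; OOP now £2295.90.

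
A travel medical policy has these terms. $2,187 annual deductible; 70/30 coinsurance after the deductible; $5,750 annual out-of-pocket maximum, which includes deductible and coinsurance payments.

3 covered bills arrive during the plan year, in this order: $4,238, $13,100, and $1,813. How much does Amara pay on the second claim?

$2,947.70

Bill 1, $4,238: deductible takes $2,187, $2,051 remains; coinsurance $2,051 × 30% = $615.30. Traveler owes $2,802.30 (running OOP $2,802.30).
Bill 2, $13,100: deductible met; 30% of $13,100 = $3,930. Adding that to $2,802.30 gives $6,732.30, past the $5,750 cap; traveler pays only $5,750 − $2,802.30 = $2,947.70.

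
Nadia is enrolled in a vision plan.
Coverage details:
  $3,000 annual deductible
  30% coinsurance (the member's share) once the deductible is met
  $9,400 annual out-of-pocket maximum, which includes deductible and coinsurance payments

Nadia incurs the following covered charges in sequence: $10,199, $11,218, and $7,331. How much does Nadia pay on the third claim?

Claim 1 ($10,199): deductible takes $3,000, $7,199 remains; coinsurance $7,199 × 30% = $2,159.70. Cost to member: $5,159.70. OOP to date $5,159.70.
Claim 2 ($11,218): deductible already satisfied, so member's share is 30% × $11,218 = $3,365.40. Member owes $3,365.40 (running OOP $8,525.10).
Claim 3 ($7,331): 30% coinsurance on $7,331 = $2,199.30. That would push OOP to $10,724.40, over the $9,400 cap, so member pays $9,400 − $8,525.10 = $874.90.

$874.90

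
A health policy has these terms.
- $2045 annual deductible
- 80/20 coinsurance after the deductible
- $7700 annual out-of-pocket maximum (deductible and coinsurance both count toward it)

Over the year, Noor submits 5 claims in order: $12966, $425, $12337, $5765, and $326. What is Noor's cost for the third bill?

Bill 1, $12966: $2045 finishes the deductible; $10921 goes to coinsurance; 20% of $10921 = $2184.20. Patient owes $4229.20 (running OOP $4229.20).
Bill 2, $425: deductible met; 20% of $425 = $85. Patient pays $85; OOP now $4314.20.
Bill 3, $12337: deductible met; 20% of $12337 = $2467.40. Patient pays $2467.40; OOP now $6781.60.

$2467.40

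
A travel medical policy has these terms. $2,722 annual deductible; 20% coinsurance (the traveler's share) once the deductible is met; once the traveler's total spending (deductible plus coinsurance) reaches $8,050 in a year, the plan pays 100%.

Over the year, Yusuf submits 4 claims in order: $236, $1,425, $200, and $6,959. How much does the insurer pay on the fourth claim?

$4,878.40

Bill 1, $236: fully absorbed by the deductible. Traveler owes $236 (running OOP $236). Plan pays $236 − $236 = $0.
Bill 2, $1,425: entire amount goes to the deductible. Traveler pays $1,425; OOP now $1,661. Insurer: $1,425 − $1,425 = $0.
Bill 3, $200: all of it applies to the deductible. Traveler pays $200; OOP now $1,861. Plan pays $200 − $200 = $0.
Bill 4, $6,959: deductible takes $861, $6,098 remains; 20% of $6,098 = $1,219.60. Traveler pays $2,080.60; OOP now $3,941.60. Plan pays $6,959 − $2,080.60 = $4,878.40.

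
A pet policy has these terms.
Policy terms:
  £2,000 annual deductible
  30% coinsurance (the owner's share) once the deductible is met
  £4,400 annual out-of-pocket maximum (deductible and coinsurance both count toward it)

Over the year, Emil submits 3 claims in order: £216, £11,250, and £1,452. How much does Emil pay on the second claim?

£4,184

Bill 1, £216: all of it applies to the deductible. Owner owes £216 (running OOP £216).
Bill 2, £11,250: £1,784 finishes the deductible; £9,466 goes to coinsurance; owner's 30% is £2,839.80. Together that's £1,784 + £2,839.80 = £4,623.80. Adding that to £216 gives £4,839.80, past the £4,400 cap; owner pays only £4,400 − £216 = £4,184.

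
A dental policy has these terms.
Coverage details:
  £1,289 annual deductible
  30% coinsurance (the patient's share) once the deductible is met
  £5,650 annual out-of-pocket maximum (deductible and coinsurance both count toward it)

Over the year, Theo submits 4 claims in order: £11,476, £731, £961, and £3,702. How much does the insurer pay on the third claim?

£672.70

Bill 1, £11,476: deductible takes £1,289, £10,187 remains; patient's 30% is £3,056.10. Patient pays £4,345.10; OOP now £4,345.10. Insurer: £11,476 − £4,345.10 = £7,130.90.
Bill 2, £731: 30% coinsurance on £731 = £219.30. Cost to patient: £219.30. OOP to date £4,564.40. Insurer: £731 − £219.30 = £511.70.
Bill 3, £961: deductible already satisfied, so patient's share is 30% × £961 = £288.30. Cost to patient: £288.30. OOP to date £4,852.70. Insurer: £961 − £288.30 = £672.70.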